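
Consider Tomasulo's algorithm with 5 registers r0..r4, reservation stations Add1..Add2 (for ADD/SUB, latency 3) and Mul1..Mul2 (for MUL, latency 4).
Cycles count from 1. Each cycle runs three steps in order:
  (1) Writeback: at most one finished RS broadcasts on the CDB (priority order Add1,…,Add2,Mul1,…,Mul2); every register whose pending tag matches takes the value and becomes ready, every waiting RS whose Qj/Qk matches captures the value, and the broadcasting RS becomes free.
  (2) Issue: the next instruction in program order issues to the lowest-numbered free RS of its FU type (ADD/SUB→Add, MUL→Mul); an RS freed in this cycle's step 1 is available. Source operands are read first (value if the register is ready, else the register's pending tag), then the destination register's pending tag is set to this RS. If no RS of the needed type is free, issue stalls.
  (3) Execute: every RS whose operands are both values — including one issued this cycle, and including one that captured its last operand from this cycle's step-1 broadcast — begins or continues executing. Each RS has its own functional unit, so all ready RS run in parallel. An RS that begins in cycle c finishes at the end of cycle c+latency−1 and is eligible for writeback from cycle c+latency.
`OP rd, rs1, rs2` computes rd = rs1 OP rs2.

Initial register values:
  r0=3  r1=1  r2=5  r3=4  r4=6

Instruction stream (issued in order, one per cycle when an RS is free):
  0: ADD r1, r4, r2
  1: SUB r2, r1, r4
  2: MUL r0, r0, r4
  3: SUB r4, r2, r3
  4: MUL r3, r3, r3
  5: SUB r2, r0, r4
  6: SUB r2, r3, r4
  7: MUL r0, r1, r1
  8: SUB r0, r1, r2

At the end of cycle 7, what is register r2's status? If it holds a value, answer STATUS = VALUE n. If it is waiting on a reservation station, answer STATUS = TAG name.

cycle 1: issue ADD r1<-Add1 // r0:3,r1:Add1,r2:5,r3:4,r4:6
cycle 2: issue SUB r2<-Add2 // r0:3,r1:Add1,r2:Add2,r3:4,r4:6
cycle 3: issue MUL r0<-Mul1 // r0:Mul1,r1:Add1,r2:Add2,r3:4,r4:6
cycle 4: CDB Add1=11; issue SUB r4<-Add1 // r0:Mul1,r1:11,r2:Add2,r3:4,r4:Add1
cycle 5: issue MUL r3<-Mul2 // r0:Mul1,r1:11,r2:Add2,r3:Mul2,r4:Add1
cycle 6: stall // r0:Mul1,r1:11,r2:Add2,r3:Mul2,r4:Add1
cycle 7: CDB Add2=5; issue SUB r2<-Add2 // r0:Mul1,r1:11,r2:Add2,r3:Mul2,r4:Add1

STATUS = TAG Add2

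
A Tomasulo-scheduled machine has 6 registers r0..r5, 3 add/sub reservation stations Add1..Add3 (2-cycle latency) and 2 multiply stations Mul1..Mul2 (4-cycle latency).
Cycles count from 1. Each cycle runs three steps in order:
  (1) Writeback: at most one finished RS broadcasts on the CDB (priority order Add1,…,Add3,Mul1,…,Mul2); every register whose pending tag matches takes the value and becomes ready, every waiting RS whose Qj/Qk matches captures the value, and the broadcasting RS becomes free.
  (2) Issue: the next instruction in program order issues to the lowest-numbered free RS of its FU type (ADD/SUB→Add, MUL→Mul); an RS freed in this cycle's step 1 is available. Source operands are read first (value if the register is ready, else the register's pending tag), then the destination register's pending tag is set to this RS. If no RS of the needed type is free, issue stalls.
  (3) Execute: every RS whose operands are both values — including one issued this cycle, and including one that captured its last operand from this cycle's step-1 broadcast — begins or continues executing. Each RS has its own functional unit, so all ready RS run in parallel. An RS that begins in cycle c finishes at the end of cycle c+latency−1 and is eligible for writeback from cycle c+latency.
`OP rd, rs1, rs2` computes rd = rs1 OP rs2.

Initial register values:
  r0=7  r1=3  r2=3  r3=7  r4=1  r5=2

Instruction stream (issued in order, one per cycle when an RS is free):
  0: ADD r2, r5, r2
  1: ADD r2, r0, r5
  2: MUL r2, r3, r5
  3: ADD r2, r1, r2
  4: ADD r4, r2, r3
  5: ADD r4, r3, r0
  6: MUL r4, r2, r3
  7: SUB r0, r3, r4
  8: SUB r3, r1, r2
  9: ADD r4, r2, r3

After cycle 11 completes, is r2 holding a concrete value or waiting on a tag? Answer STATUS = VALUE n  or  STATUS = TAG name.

STATUS = VALUE 17

cycle 1: issue ADD r2<-Add1 // r0:7,r1:3,r2:Add1,r3:7,r4:1,r5:2
cycle 2: issue ADD r2<-Add2 // r0:7,r1:3,r2:Add2,r3:7,r4:1,r5:2
cycle 3: CDB Add1=5; issue MUL r2<-Mul1 // r0:7,r1:3,r2:Mul1,r3:7,r4:1,r5:2
cycle 4: CDB Add2=9; issue ADD r2<-Add1 // r0:7,r1:3,r2:Add1,r3:7,r4:1,r5:2
cycle 5: issue ADD r4<-Add2 // r0:7,r1:3,r2:Add1,r3:7,r4:Add2,r5:2
cycle 6: issue ADD r4<-Add3 // r0:7,r1:3,r2:Add1,r3:7,r4:Add3,r5:2
cycle 7: CDB Mul1=14; issue MUL r4<-Mul1 // r0:7,r1:3,r2:Add1,r3:7,r4:Mul1,r5:2
cycle 8: CDB Add3=14; issue SUB r0<-Add3 // r0:Add3,r1:3,r2:Add1,r3:7,r4:Mul1,r5:2
cycle 9: CDB Add1=17; issue SUB r3<-Add1 // r0:Add3,r1:3,r2:17,r3:Add1,r4:Mul1,r5:2
cycle 10: stall // r0:Add3,r1:3,r2:17,r3:Add1,r4:Mul1,r5:2
cycle 11: CDB Add1=-14; issue ADD r4<-Add1 // r0:Add3,r1:3,r2:17,r3:-14,r4:Add1,r5:2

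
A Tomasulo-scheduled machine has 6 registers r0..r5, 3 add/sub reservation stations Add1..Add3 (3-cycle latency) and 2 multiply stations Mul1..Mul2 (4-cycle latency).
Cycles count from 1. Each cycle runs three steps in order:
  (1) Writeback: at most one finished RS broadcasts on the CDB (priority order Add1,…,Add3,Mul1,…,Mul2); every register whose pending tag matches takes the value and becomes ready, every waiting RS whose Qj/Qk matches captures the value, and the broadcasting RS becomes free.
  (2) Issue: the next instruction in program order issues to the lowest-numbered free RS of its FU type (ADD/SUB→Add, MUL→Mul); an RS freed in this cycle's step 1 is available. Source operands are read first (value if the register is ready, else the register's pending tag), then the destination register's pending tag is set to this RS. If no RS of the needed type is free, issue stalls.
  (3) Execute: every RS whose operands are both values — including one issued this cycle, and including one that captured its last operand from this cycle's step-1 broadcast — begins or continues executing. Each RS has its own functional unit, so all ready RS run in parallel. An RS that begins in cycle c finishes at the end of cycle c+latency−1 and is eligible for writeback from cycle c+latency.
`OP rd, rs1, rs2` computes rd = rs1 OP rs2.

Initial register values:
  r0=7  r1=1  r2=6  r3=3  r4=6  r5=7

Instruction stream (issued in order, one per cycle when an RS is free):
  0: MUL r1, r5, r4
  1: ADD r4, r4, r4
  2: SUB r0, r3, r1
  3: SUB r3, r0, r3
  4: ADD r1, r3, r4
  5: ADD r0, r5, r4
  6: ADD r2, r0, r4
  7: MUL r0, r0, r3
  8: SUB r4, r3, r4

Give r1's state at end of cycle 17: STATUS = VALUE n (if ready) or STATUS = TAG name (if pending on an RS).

c1: issue MUL r1<-Mul1 | r0:7,r1:Mul1,r2:6,r3:3,r4:6,r5:7
c2: issue ADD r4<-Add1 | r0:7,r1:Mul1,r2:6,r3:3,r4:Add1,r5:7
c3: issue SUB r0<-Add2 | r0:Add2,r1:Mul1,r2:6,r3:3,r4:Add1,r5:7
c4: issue SUB r3<-Add3 | r0:Add2,r1:Mul1,r2:6,r3:Add3,r4:Add1,r5:7
c5: CDB Add1=12; issue ADD r1<-Add1 | r0:Add2,r1:Add1,r2:6,r3:Add3,r4:12,r5:7
c6: CDB Mul1=42; stall | r0:Add2,r1:Add1,r2:6,r3:Add3,r4:12,r5:7
c7: stall | r0:Add2,r1:Add1,r2:6,r3:Add3,r4:12,r5:7
c8: stall | r0:Add2,r1:Add1,r2:6,r3:Add3,r4:12,r5:7
c9: CDB Add2=-39; issue ADD r0<-Add2 | r0:Add2,r1:Add1,r2:6,r3:Add3,r4:12,r5:7
c10: stall | r0:Add2,r1:Add1,r2:6,r3:Add3,r4:12,r5:7
c11: stall | r0:Add2,r1:Add1,r2:6,r3:Add3,r4:12,r5:7
c12: CDB Add2=19; issue ADD r2<-Add2 | r0:19,r1:Add1,r2:Add2,r3:Add3,r4:12,r5:7
c13: CDB Add3=-42; issue MUL r0<-Mul1 | r0:Mul1,r1:Add1,r2:Add2,r3:-42,r4:12,r5:7
c14: issue SUB r4<-Add3 | r0:Mul1,r1:Add1,r2:Add2,r3:-42,r4:Add3,r5:7
c15: CDB Add2=31 | r0:Mul1,r1:Add1,r2:31,r3:-42,r4:Add3,r5:7
c16: CDB Add1=-30 | r0:Mul1,r1:-30,r2:31,r3:-42,r4:Add3,r5:7
c17: CDB Add3=-54 | r0:Mul1,r1:-30,r2:31,r3:-42,r4:-54,r5:7

STATUS = VALUE -30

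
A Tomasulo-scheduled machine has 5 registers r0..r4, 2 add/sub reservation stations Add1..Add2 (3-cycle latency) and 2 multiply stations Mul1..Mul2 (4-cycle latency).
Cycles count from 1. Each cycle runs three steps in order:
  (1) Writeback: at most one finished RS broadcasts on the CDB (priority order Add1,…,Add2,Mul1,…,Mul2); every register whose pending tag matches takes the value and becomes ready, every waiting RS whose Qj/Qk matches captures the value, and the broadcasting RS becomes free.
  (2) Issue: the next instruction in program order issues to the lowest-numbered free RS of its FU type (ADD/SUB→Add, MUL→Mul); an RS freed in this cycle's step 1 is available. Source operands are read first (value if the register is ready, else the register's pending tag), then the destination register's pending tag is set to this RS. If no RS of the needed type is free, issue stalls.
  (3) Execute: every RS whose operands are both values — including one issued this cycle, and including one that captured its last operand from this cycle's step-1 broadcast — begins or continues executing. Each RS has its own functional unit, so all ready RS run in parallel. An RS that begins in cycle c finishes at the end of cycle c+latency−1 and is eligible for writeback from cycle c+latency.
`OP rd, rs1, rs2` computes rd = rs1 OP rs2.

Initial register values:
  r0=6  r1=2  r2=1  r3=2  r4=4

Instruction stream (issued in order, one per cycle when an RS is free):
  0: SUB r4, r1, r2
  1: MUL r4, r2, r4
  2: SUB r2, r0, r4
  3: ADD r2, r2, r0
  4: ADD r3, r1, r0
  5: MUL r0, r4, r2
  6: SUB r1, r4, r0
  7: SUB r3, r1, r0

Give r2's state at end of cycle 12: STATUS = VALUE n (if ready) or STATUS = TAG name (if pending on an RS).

cycle 1: issue SUB r4<-Add1 // r0:6,r1:2,r2:1,r3:2,r4:Add1
cycle 2: issue MUL r4<-Mul1 // r0:6,r1:2,r2:1,r3:2,r4:Mul1
cycle 3: issue SUB r2<-Add2 // r0:6,r1:2,r2:Add2,r3:2,r4:Mul1
cycle 4: CDB Add1=1; issue ADD r2<-Add1 // r0:6,r1:2,r2:Add1,r3:2,r4:Mul1
cycle 5: stall // r0:6,r1:2,r2:Add1,r3:2,r4:Mul1
cycle 6: stall // r0:6,r1:2,r2:Add1,r3:2,r4:Mul1
cycle 7: stall // r0:6,r1:2,r2:Add1,r3:2,r4:Mul1
cycle 8: CDB Mul1=1; stall // r0:6,r1:2,r2:Add1,r3:2,r4:1
cycle 9: stall // r0:6,r1:2,r2:Add1,r3:2,r4:1
cycle 10: stall // r0:6,r1:2,r2:Add1,r3:2,r4:1
cycle 11: CDB Add2=5; issue ADD r3<-Add2 // r0:6,r1:2,r2:Add1,r3:Add2,r4:1
cycle 12: issue MUL r0<-Mul1 // r0:Mul1,r1:2,r2:Add1,r3:Add2,r4:1

STATUS = TAG Add1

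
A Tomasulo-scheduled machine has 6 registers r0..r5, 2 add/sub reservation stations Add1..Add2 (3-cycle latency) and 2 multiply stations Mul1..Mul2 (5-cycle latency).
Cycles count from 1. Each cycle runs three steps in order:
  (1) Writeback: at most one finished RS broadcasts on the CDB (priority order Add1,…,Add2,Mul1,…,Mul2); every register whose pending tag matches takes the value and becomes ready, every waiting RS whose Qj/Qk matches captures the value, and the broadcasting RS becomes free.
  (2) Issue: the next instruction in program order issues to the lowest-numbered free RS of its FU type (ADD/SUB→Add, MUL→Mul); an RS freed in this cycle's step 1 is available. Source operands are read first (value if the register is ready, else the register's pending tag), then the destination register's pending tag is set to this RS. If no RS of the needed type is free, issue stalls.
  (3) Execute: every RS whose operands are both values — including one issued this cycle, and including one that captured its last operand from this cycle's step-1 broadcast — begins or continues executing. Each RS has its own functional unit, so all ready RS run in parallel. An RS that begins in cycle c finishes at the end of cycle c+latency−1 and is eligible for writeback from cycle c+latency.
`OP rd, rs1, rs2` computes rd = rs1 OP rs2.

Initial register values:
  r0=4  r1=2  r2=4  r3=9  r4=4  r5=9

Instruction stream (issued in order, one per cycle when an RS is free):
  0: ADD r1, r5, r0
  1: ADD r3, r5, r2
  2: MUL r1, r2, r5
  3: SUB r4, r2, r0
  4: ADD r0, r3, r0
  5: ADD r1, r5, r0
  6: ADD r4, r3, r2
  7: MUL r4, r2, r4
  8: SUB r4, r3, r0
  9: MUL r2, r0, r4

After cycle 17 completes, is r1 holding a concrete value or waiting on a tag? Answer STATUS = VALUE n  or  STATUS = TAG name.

STATUS = VALUE 26

cycle 1: issue ADD r1<-Add1 // r0:4,r1:Add1,r2:4,r3:9,r4:4,r5:9
cycle 2: issue ADD r3<-Add2 // r0:4,r1:Add1,r2:4,r3:Add2,r4:4,r5:9
cycle 3: issue MUL r1<-Mul1 // r0:4,r1:Mul1,r2:4,r3:Add2,r4:4,r5:9
cycle 4: CDB Add1=13; issue SUB r4<-Add1 // r0:4,r1:Mul1,r2:4,r3:Add2,r4:Add1,r5:9
cycle 5: CDB Add2=13; issue ADD r0<-Add2 // r0:Add2,r1:Mul1,r2:4,r3:13,r4:Add1,r5:9
cycle 6: stall // r0:Add2,r1:Mul1,r2:4,r3:13,r4:Add1,r5:9
cycle 7: CDB Add1=0; issue ADD r1<-Add1 // r0:Add2,r1:Add1,r2:4,r3:13,r4:0,r5:9
cycle 8: CDB Add2=17; issue ADD r4<-Add2 // r0:17,r1:Add1,r2:4,r3:13,r4:Add2,r5:9
cycle 9: CDB Mul1=36; issue MUL r4<-Mul1 // r0:17,r1:Add1,r2:4,r3:13,r4:Mul1,r5:9
cycle 10: stall // r0:17,r1:Add1,r2:4,r3:13,r4:Mul1,r5:9
cycle 11: CDB Add1=26; issue SUB r4<-Add1 // r0:17,r1:26,r2:4,r3:13,r4:Add1,r5:9
cycle 12: CDB Add2=17; issue MUL r2<-Mul2 // r0:17,r1:26,r2:Mul2,r3:13,r4:Add1,r5:9
cycle 13: - // r0:17,r1:26,r2:Mul2,r3:13,r4:Add1,r5:9
cycle 14: CDB Add1=-4 // r0:17,r1:26,r2:Mul2,r3:13,r4:-4,r5:9
cycle 15: - // r0:17,r1:26,r2:Mul2,r3:13,r4:-4,r5:9
cycle 16: - // r0:17,r1:26,r2:Mul2,r3:13,r4:-4,r5:9
cycle 17: CDB Mul1=68 // r0:17,r1:26,r2:Mul2,r3:13,r4:-4,r5:9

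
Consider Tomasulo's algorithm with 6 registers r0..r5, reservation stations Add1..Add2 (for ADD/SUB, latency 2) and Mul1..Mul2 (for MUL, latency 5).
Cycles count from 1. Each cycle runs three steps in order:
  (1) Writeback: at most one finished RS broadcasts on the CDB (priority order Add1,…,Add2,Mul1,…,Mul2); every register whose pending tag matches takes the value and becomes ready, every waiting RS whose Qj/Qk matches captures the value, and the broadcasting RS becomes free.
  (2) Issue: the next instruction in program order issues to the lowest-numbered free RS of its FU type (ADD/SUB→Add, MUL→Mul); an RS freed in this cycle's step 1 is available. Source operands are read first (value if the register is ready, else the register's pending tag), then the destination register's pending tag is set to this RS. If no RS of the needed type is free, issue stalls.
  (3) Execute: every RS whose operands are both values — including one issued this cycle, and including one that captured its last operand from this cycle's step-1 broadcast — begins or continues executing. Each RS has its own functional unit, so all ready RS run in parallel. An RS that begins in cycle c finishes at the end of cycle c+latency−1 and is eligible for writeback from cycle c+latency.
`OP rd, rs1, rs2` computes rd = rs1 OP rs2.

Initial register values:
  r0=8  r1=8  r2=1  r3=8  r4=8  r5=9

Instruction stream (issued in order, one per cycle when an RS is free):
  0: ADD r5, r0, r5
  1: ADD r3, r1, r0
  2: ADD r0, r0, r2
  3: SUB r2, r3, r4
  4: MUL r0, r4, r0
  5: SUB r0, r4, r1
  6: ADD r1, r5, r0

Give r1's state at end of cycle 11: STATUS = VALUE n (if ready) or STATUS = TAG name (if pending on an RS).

STATUS = VALUE 17

c1: issue ADD r5<-Add1 | r0:8,r1:8,r2:1,r3:8,r4:8,r5:Add1
c2: issue ADD r3<-Add2 | r0:8,r1:8,r2:1,r3:Add2,r4:8,r5:Add1
c3: CDB Add1=17; issue ADD r0<-Add1 | r0:Add1,r1:8,r2:1,r3:Add2,r4:8,r5:17
c4: CDB Add2=16; issue SUB r2<-Add2 | r0:Add1,r1:8,r2:Add2,r3:16,r4:8,r5:17
c5: CDB Add1=9; issue MUL r0<-Mul1 | r0:Mul1,r1:8,r2:Add2,r3:16,r4:8,r5:17
c6: CDB Add2=8; issue SUB r0<-Add1 | r0:Add1,r1:8,r2:8,r3:16,r4:8,r5:17
c7: issue ADD r1<-Add2 | r0:Add1,r1:Add2,r2:8,r3:16,r4:8,r5:17
c8: CDB Add1=0 | r0:0,r1:Add2,r2:8,r3:16,r4:8,r5:17
c9: - | r0:0,r1:Add2,r2:8,r3:16,r4:8,r5:17
c10: CDB Add2=17 | r0:0,r1:17,r2:8,r3:16,r4:8,r5:17
c11: CDB Mul1=72 | r0:0,r1:17,r2:8,r3:16,r4:8,r5:17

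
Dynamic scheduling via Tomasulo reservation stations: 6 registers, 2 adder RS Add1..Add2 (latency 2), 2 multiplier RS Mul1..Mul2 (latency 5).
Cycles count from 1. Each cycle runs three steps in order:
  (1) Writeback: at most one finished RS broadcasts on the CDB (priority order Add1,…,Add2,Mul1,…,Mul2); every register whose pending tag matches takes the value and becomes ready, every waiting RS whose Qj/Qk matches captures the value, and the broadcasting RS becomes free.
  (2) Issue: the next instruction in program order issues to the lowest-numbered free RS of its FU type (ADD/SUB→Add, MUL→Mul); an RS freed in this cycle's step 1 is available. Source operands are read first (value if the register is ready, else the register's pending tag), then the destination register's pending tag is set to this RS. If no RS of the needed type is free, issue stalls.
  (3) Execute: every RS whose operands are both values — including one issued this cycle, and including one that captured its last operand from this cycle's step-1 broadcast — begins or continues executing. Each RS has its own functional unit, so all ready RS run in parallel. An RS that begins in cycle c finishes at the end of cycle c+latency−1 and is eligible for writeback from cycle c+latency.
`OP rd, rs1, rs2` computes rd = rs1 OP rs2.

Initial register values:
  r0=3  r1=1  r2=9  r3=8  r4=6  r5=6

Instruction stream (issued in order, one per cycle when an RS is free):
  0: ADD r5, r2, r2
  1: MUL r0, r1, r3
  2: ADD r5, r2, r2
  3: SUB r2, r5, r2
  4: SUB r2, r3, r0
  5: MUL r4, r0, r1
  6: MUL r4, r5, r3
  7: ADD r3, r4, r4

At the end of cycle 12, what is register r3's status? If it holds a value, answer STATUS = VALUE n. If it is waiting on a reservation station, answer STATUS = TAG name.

cycle 1: issue ADD r5<-Add1 // r0:3,r1:1,r2:9,r3:8,r4:6,r5:Add1
cycle 2: issue MUL r0<-Mul1 // r0:Mul1,r1:1,r2:9,r3:8,r4:6,r5:Add1
cycle 3: CDB Add1=18; issue ADD r5<-Add1 // r0:Mul1,r1:1,r2:9,r3:8,r4:6,r5:Add1
cycle 4: issue SUB r2<-Add2 // r0:Mul1,r1:1,r2:Add2,r3:8,r4:6,r5:Add1
cycle 5: CDB Add1=18; issue SUB r2<-Add1 // r0:Mul1,r1:1,r2:Add1,r3:8,r4:6,r5:18
cycle 6: issue MUL r4<-Mul2 // r0:Mul1,r1:1,r2:Add1,r3:8,r4:Mul2,r5:18
cycle 7: CDB Add2=9; stall // r0:Mul1,r1:1,r2:Add1,r3:8,r4:Mul2,r5:18
cycle 8: CDB Mul1=8; issue MUL r4<-Mul1 // r0:8,r1:1,r2:Add1,r3:8,r4:Mul1,r5:18
cycle 9: issue ADD r3<-Add2 // r0:8,r1:1,r2:Add1,r3:Add2,r4:Mul1,r5:18
cycle 10: CDB Add1=0 // r0:8,r1:1,r2:0,r3:Add2,r4:Mul1,r5:18
cycle 11: - // r0:8,r1:1,r2:0,r3:Add2,r4:Mul1,r5:18
cycle 12: - // r0:8,r1:1,r2:0,r3:Add2,r4:Mul1,r5:18

STATUS = TAG Add2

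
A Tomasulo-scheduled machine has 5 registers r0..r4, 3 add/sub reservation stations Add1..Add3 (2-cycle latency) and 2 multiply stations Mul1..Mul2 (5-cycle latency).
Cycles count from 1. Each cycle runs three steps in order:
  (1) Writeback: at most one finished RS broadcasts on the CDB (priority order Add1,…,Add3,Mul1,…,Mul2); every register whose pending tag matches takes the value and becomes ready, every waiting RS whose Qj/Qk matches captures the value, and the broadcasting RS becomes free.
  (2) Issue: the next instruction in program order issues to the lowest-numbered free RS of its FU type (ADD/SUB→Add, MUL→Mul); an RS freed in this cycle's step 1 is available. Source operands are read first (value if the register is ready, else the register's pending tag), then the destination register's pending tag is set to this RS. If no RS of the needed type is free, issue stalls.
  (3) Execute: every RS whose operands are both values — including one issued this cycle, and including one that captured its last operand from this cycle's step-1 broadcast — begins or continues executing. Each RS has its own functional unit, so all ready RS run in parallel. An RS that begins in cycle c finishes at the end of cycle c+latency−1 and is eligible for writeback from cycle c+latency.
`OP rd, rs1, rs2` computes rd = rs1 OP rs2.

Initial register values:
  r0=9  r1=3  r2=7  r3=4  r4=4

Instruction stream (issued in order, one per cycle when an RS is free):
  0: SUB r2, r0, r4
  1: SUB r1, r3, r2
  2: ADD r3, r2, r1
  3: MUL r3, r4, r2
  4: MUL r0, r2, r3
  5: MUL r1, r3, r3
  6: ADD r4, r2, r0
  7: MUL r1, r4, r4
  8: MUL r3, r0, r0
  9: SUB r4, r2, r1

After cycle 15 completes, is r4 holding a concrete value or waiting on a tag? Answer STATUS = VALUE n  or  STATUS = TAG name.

c1: issue SUB r2<-Add1 | r0:9,r1:3,r2:Add1,r3:4,r4:4
c2: issue SUB r1<-Add2 | r0:9,r1:Add2,r2:Add1,r3:4,r4:4
c3: CDB Add1=5; issue ADD r3<-Add1 | r0:9,r1:Add2,r2:5,r3:Add1,r4:4
c4: issue MUL r3<-Mul1 | r0:9,r1:Add2,r2:5,r3:Mul1,r4:4
c5: CDB Add2=-1; issue MUL r0<-Mul2 | r0:Mul2,r1:-1,r2:5,r3:Mul1,r4:4
c6: stall | r0:Mul2,r1:-1,r2:5,r3:Mul1,r4:4
c7: CDB Add1=4; stall | r0:Mul2,r1:-1,r2:5,r3:Mul1,r4:4
c8: stall | r0:Mul2,r1:-1,r2:5,r3:Mul1,r4:4
c9: CDB Mul1=20; issue MUL r1<-Mul1 | r0:Mul2,r1:Mul1,r2:5,r3:20,r4:4
c10: issue ADD r4<-Add1 | r0:Mul2,r1:Mul1,r2:5,r3:20,r4:Add1
c11: stall | r0:Mul2,r1:Mul1,r2:5,r3:20,r4:Add1
c12: stall | r0:Mul2,r1:Mul1,r2:5,r3:20,r4:Add1
c13: stall | r0:Mul2,r1:Mul1,r2:5,r3:20,r4:Add1
c14: CDB Mul1=400; issue MUL r1<-Mul1 | r0:Mul2,r1:Mul1,r2:5,r3:20,r4:Add1
c15: CDB Mul2=100; issue MUL r3<-Mul2 | r0:100,r1:Mul1,r2:5,r3:Mul2,r4:Add1

STATUS = TAG Add1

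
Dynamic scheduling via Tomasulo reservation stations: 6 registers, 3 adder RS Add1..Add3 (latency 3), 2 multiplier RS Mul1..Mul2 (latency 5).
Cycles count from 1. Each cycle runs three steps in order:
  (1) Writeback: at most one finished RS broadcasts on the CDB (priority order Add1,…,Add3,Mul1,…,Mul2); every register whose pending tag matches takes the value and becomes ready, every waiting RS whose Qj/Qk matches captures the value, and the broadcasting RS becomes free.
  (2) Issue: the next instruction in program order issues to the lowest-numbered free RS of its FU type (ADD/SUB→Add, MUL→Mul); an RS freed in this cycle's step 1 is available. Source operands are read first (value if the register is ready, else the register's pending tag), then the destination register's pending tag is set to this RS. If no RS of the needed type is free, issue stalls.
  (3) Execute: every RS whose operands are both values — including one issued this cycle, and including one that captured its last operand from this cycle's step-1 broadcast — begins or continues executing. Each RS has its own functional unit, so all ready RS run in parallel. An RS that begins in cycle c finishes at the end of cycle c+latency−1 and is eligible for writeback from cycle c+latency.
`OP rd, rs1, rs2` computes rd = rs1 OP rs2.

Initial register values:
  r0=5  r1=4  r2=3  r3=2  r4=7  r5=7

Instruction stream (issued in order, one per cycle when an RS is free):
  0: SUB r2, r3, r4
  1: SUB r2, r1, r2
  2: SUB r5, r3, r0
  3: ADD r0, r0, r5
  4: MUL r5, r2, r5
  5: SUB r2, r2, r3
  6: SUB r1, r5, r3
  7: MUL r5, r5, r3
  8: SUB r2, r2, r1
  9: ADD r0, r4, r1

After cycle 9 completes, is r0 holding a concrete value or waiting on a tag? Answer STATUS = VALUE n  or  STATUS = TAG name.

c1: issue SUB r2<-Add1 | r0:5,r1:4,r2:Add1,r3:2,r4:7,r5:7
c2: issue SUB r2<-Add2 | r0:5,r1:4,r2:Add2,r3:2,r4:7,r5:7
c3: issue SUB r5<-Add3 | r0:5,r1:4,r2:Add2,r3:2,r4:7,r5:Add3
c4: CDB Add1=-5; issue ADD r0<-Add1 | r0:Add1,r1:4,r2:Add2,r3:2,r4:7,r5:Add3
c5: issue MUL r5<-Mul1 | r0:Add1,r1:4,r2:Add2,r3:2,r4:7,r5:Mul1
c6: CDB Add3=-3; issue SUB r2<-Add3 | r0:Add1,r1:4,r2:Add3,r3:2,r4:7,r5:Mul1
c7: CDB Add2=9; issue SUB r1<-Add2 | r0:Add1,r1:Add2,r2:Add3,r3:2,r4:7,r5:Mul1
c8: issue MUL r5<-Mul2 | r0:Add1,r1:Add2,r2:Add3,r3:2,r4:7,r5:Mul2
c9: CDB Add1=2; issue SUB r2<-Add1 | r0:2,r1:Add2,r2:Add1,r3:2,r4:7,r5:Mul2

STATUS = VALUE 2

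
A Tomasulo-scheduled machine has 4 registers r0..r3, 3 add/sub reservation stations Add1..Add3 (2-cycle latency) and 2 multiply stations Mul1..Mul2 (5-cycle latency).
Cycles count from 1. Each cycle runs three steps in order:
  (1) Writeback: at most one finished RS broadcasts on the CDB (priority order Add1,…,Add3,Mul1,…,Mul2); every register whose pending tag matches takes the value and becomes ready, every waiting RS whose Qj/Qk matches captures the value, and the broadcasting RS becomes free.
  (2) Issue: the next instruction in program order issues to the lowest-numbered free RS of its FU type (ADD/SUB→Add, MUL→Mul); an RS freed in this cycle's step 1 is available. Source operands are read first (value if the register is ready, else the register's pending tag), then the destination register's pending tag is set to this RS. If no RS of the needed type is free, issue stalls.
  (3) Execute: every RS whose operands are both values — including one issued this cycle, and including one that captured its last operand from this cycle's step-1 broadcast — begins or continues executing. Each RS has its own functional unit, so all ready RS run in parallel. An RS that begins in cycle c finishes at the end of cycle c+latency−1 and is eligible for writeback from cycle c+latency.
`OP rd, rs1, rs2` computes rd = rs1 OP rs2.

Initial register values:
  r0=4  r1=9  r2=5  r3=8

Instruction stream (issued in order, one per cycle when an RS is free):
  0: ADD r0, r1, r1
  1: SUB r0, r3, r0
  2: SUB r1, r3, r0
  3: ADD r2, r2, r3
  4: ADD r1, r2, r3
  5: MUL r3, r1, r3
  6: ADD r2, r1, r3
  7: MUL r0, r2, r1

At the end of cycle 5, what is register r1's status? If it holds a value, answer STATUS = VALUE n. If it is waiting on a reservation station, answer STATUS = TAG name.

STATUS = TAG Add2

  c1: issue ADD r0<-Add1  regs: r0:Add1,r1:9,r2:5,r3:8
  c2: issue SUB r0<-Add2  regs: r0:Add2,r1:9,r2:5,r3:8
  c3: CDB Add1=18; issue SUB r1<-Add1  regs: r0:Add2,r1:Add1,r2:5,r3:8
  c4: issue ADD r2<-Add3  regs: r0:Add2,r1:Add1,r2:Add3,r3:8
  c5: CDB Add2=-10; issue ADD r1<-Add2  regs: r0:-10,r1:Add2,r2:Add3,r3:8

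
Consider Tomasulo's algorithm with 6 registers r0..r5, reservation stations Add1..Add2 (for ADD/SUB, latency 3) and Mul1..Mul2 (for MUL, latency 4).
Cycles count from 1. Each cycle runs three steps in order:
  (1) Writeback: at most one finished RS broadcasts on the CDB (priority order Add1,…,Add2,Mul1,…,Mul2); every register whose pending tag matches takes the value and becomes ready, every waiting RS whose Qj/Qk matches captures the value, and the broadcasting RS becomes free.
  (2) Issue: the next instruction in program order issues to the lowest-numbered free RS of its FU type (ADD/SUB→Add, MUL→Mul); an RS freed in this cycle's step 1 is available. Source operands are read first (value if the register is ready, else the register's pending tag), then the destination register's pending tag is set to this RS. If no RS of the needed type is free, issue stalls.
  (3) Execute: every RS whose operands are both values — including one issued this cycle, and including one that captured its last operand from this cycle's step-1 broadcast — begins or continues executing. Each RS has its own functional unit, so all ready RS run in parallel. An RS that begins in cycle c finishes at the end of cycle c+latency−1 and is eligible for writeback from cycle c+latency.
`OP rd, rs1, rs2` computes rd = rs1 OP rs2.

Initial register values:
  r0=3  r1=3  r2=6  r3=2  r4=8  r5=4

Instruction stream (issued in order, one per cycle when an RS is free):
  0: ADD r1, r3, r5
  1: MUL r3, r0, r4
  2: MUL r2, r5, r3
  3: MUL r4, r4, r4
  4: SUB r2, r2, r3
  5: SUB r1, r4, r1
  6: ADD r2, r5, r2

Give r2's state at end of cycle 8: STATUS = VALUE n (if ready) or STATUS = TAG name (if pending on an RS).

STATUS = TAG Add1

cycle 1: issue ADD r1<-Add1 // r0:3,r1:Add1,r2:6,r3:2,r4:8,r5:4
cycle 2: issue MUL r3<-Mul1 // r0:3,r1:Add1,r2:6,r3:Mul1,r4:8,r5:4
cycle 3: issue MUL r2<-Mul2 // r0:3,r1:Add1,r2:Mul2,r3:Mul1,r4:8,r5:4
cycle 4: CDB Add1=6; stall // r0:3,r1:6,r2:Mul2,r3:Mul1,r4:8,r5:4
cycle 5: stall // r0:3,r1:6,r2:Mul2,r3:Mul1,r4:8,r5:4
cycle 6: CDB Mul1=24; issue MUL r4<-Mul1 // r0:3,r1:6,r2:Mul2,r3:24,r4:Mul1,r5:4
cycle 7: issue SUB r2<-Add1 // r0:3,r1:6,r2:Add1,r3:24,r4:Mul1,r5:4
cycle 8: issue SUB r1<-Add2 // r0:3,r1:Add2,r2:Add1,r3:24,r4:Mul1,r5:4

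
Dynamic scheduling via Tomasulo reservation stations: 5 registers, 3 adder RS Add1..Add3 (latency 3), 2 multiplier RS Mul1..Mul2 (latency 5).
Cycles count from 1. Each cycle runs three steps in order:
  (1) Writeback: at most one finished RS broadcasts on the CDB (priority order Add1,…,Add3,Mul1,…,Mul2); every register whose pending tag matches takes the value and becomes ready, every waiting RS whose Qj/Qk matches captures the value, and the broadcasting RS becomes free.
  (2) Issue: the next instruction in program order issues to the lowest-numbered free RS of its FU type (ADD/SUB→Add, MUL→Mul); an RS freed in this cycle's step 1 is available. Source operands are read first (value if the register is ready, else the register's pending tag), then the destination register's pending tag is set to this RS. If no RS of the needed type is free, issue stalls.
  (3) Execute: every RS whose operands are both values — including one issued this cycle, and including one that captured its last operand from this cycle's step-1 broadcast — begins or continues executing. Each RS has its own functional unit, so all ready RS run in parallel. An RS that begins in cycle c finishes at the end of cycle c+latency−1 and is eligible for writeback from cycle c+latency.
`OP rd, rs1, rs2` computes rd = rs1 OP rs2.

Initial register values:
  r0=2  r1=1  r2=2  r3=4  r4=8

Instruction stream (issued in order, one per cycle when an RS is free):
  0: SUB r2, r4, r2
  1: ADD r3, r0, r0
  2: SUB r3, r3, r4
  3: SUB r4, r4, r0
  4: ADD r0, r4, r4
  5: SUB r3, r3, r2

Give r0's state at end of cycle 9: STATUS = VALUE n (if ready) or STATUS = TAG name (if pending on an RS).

  c1: issue SUB r2<-Add1  regs: r0:2,r1:1,r2:Add1,r3:4,r4:8
  c2: issue ADD r3<-Add2  regs: r0:2,r1:1,r2:Add1,r3:Add2,r4:8
  c3: issue SUB r3<-Add3  regs: r0:2,r1:1,r2:Add1,r3:Add3,r4:8
  c4: CDB Add1=6; issue SUB r4<-Add1  regs: r0:2,r1:1,r2:6,r3:Add3,r4:Add1
  c5: CDB Add2=4; issue ADD r0<-Add2  regs: r0:Add2,r1:1,r2:6,r3:Add3,r4:Add1
  c6: stall  regs: r0:Add2,r1:1,r2:6,r3:Add3,r4:Add1
  c7: CDB Add1=6; issue SUB r3<-Add1  regs: r0:Add2,r1:1,r2:6,r3:Add1,r4:6
  c8: CDB Add3=-4  regs: r0:Add2,r1:1,r2:6,r3:Add1,r4:6
  c9: -  regs: r0:Add2,r1:1,r2:6,r3:Add1,r4:6

STATUS = TAG Add2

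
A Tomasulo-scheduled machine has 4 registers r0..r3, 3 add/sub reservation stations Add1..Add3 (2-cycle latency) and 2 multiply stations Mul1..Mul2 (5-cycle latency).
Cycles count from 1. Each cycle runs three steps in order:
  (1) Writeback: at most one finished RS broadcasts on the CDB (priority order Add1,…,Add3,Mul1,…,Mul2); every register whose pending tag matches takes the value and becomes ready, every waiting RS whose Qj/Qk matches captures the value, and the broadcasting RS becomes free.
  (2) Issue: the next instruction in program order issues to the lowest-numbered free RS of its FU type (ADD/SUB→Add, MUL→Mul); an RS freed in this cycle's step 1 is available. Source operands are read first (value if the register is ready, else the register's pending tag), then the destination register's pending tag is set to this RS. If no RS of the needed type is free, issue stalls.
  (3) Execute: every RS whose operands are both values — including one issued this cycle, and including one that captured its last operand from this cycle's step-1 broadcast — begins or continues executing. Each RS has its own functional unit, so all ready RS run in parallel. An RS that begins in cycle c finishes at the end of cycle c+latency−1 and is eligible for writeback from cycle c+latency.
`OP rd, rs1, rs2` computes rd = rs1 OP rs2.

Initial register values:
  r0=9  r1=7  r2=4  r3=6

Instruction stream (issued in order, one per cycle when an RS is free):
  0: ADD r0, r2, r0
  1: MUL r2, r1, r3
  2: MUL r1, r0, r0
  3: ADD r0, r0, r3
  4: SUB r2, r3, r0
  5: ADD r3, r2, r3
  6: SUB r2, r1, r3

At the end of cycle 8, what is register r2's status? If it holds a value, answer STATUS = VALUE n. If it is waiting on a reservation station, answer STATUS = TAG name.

  c1: issue ADD r0<-Add1  regs: r0:Add1,r1:7,r2:4,r3:6
  c2: issue MUL r2<-Mul1  regs: r0:Add1,r1:7,r2:Mul1,r3:6
  c3: CDB Add1=13; issue MUL r1<-Mul2  regs: r0:13,r1:Mul2,r2:Mul1,r3:6
  c4: issue ADD r0<-Add1  regs: r0:Add1,r1:Mul2,r2:Mul1,r3:6
  c5: issue SUB r2<-Add2  regs: r0:Add1,r1:Mul2,r2:Add2,r3:6
  c6: CDB Add1=19; issue ADD r3<-Add1  regs: r0:19,r1:Mul2,r2:Add2,r3:Add1
  c7: CDB Mul1=42; issue SUB r2<-Add3  regs: r0:19,r1:Mul2,r2:Add3,r3:Add1
  c8: CDB Add2=-13  regs: r0:19,r1:Mul2,r2:Add3,r3:Add1

STATUS = TAG Add3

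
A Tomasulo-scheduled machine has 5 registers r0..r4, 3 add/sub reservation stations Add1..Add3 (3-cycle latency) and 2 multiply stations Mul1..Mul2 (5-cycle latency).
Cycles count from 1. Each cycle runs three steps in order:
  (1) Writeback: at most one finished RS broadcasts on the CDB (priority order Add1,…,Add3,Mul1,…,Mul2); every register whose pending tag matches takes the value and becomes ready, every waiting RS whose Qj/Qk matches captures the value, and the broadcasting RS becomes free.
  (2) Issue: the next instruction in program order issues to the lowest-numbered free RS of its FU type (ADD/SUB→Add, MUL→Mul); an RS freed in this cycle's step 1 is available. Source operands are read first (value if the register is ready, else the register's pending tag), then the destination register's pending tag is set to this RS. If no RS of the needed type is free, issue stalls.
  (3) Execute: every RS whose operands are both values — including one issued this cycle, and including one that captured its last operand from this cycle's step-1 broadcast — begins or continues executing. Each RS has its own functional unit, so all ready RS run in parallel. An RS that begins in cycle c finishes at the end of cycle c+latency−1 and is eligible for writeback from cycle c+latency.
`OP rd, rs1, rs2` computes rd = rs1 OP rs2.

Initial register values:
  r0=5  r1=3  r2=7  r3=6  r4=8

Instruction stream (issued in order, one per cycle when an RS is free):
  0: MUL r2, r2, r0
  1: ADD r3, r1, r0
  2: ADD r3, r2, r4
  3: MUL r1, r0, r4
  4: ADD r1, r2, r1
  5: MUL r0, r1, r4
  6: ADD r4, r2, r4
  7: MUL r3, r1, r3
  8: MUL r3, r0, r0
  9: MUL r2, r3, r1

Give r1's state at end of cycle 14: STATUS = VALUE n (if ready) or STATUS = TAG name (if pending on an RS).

STATUS = VALUE 75

c1: issue MUL r2<-Mul1 | r0:5,r1:3,r2:Mul1,r3:6,r4:8
c2: issue ADD r3<-Add1 | r0:5,r1:3,r2:Mul1,r3:Add1,r4:8
c3: issue ADD r3<-Add2 | r0:5,r1:3,r2:Mul1,r3:Add2,r4:8
c4: issue MUL r1<-Mul2 | r0:5,r1:Mul2,r2:Mul1,r3:Add2,r4:8
c5: CDB Add1=8; issue ADD r1<-Add1 | r0:5,r1:Add1,r2:Mul1,r3:Add2,r4:8
c6: CDB Mul1=35; issue MUL r0<-Mul1 | r0:Mul1,r1:Add1,r2:35,r3:Add2,r4:8
c7: issue ADD r4<-Add3 | r0:Mul1,r1:Add1,r2:35,r3:Add2,r4:Add3
c8: stall | r0:Mul1,r1:Add1,r2:35,r3:Add2,r4:Add3
c9: CDB Add2=43; stall | r0:Mul1,r1:Add1,r2:35,r3:43,r4:Add3
c10: CDB Add3=43; stall | r0:Mul1,r1:Add1,r2:35,r3:43,r4:43
c11: CDB Mul2=40; issue MUL r3<-Mul2 | r0:Mul1,r1:Add1,r2:35,r3:Mul2,r4:43
c12: stall | r0:Mul1,r1:Add1,r2:35,r3:Mul2,r4:43
c13: stall | r0:Mul1,r1:Add1,r2:35,r3:Mul2,r4:43
c14: CDB Add1=75; stall | r0:Mul1,r1:75,r2:35,r3:Mul2,r4:43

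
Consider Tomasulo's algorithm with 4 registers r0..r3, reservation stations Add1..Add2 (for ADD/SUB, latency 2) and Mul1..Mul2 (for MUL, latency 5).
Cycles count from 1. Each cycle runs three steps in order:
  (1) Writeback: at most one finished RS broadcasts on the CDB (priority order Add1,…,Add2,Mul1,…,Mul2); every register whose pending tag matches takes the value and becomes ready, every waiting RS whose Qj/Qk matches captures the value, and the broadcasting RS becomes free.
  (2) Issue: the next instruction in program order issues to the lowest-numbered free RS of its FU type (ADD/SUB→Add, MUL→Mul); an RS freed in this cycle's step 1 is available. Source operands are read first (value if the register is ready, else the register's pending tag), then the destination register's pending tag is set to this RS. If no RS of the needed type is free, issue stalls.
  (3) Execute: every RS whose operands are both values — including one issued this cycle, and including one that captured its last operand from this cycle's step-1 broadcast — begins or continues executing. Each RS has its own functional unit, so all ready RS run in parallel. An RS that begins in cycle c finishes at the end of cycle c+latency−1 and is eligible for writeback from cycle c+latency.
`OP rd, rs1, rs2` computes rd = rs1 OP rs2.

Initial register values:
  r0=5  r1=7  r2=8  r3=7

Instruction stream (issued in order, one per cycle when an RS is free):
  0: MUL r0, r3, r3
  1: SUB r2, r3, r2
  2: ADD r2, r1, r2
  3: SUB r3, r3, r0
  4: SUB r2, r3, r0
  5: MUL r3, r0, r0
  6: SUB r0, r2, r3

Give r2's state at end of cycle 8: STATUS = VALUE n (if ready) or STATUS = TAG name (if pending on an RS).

c1: issue MUL r0<-Mul1 | r0:Mul1,r1:7,r2:8,r3:7
c2: issue SUB r2<-Add1 | r0:Mul1,r1:7,r2:Add1,r3:7
c3: issue ADD r2<-Add2 | r0:Mul1,r1:7,r2:Add2,r3:7
c4: CDB Add1=-1; issue SUB r3<-Add1 | r0:Mul1,r1:7,r2:Add2,r3:Add1
c5: stall | r0:Mul1,r1:7,r2:Add2,r3:Add1
c6: CDB Add2=6; issue SUB r2<-Add2 | r0:Mul1,r1:7,r2:Add2,r3:Add1
c7: CDB Mul1=49; issue MUL r3<-Mul1 | r0:49,r1:7,r2:Add2,r3:Mul1
c8: stall | r0:49,r1:7,r2:Add2,r3:Mul1

STATUS = TAG Add2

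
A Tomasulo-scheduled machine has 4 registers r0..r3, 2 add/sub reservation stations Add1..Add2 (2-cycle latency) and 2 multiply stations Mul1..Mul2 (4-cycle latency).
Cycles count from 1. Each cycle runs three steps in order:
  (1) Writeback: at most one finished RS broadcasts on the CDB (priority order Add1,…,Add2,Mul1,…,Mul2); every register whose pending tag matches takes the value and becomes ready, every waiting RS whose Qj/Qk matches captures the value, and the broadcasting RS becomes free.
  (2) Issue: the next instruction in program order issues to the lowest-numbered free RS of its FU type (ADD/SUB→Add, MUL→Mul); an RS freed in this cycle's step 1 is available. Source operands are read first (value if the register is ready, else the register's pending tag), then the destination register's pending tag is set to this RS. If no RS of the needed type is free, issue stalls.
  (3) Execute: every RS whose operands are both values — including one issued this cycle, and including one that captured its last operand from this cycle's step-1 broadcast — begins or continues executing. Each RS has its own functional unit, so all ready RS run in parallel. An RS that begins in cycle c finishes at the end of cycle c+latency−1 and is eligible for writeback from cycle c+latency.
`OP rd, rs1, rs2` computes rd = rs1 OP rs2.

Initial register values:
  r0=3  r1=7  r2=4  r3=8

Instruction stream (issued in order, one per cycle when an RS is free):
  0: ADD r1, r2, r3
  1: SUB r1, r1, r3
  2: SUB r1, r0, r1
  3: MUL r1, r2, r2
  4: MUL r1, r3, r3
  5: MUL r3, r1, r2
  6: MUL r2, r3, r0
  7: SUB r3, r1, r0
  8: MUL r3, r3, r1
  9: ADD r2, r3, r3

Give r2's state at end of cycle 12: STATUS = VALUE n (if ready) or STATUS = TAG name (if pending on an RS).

STATUS = TAG Mul2

  c1: issue ADD r1<-Add1  regs: r0:3,r1:Add1,r2:4,r3:8
  c2: issue SUB r1<-Add2  regs: r0:3,r1:Add2,r2:4,r3:8
  c3: CDB Add1=12; issue SUB r1<-Add1  regs: r0:3,r1:Add1,r2:4,r3:8
  c4: issue MUL r1<-Mul1  regs: r0:3,r1:Mul1,r2:4,r3:8
  c5: CDB Add2=4; issue MUL r1<-Mul2  regs: r0:3,r1:Mul2,r2:4,r3:8
  c6: stall  regs: r0:3,r1:Mul2,r2:4,r3:8
  c7: CDB Add1=-1; stall  regs: r0:3,r1:Mul2,r2:4,r3:8
  c8: CDB Mul1=16; issue MUL r3<-Mul1  regs: r0:3,r1:Mul2,r2:4,r3:Mul1
  c9: CDB Mul2=64; issue MUL r2<-Mul2  regs: r0:3,r1:64,r2:Mul2,r3:Mul1
  c10: issue SUB r3<-Add1  regs: r0:3,r1:64,r2:Mul2,r3:Add1
  c11: stall  regs: r0:3,r1:64,r2:Mul2,r3:Add1
  c12: CDB Add1=61; stall  regs: r0:3,r1:64,r2:Mul2,r3:61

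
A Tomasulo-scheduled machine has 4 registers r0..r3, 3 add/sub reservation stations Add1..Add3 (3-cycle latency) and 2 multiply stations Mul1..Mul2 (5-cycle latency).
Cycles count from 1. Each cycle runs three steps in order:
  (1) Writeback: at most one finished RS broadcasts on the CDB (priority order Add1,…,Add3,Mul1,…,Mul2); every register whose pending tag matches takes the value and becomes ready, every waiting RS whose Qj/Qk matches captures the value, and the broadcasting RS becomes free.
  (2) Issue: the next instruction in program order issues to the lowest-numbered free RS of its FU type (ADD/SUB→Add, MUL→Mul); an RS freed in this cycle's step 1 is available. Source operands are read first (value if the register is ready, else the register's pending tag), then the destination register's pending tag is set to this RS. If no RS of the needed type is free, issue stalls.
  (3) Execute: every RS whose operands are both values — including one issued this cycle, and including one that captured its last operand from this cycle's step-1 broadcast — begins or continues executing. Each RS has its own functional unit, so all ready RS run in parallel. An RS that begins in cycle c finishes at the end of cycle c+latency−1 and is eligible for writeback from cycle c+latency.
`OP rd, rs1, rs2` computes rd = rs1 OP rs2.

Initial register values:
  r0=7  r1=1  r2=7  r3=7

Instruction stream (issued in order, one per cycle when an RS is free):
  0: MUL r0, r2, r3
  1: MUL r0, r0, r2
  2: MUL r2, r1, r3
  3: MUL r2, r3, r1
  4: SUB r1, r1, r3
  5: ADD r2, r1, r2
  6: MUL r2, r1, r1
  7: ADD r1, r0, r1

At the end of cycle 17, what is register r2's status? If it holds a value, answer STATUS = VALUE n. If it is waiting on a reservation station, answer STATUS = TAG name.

  c1: issue MUL r0<-Mul1  regs: r0:Mul1,r1:1,r2:7,r3:7
  c2: issue MUL r0<-Mul2  regs: r0:Mul2,r1:1,r2:7,r3:7
  c3: stall  regs: r0:Mul2,r1:1,r2:7,r3:7
  c4: stall  regs: r0:Mul2,r1:1,r2:7,r3:7
  c5: stall  regs: r0:Mul2,r1:1,r2:7,r3:7
  c6: CDB Mul1=49; issue MUL r2<-Mul1  regs: r0:Mul2,r1:1,r2:Mul1,r3:7
  c7: stall  regs: r0:Mul2,r1:1,r2:Mul1,r3:7
  c8: stall  regs: r0:Mul2,r1:1,r2:Mul1,r3:7
  c9: stall  regs: r0:Mul2,r1:1,r2:Mul1,r3:7
  c10: stall  regs: r0:Mul2,r1:1,r2:Mul1,r3:7
  c11: CDB Mul1=7; issue MUL r2<-Mul1  regs: r0:Mul2,r1:1,r2:Mul1,r3:7
  c12: CDB Mul2=343; issue SUB r1<-Add1  regs: r0:343,r1:Add1,r2:Mul1,r3:7
  c13: issue ADD r2<-Add2  regs: r0:343,r1:Add1,r2:Add2,r3:7
  c14: issue MUL r2<-Mul2  regs: r0:343,r1:Add1,r2:Mul2,r3:7
  c15: CDB Add1=-6; issue ADD r1<-Add1  regs: r0:343,r1:Add1,r2:Mul2,r3:7
  c16: CDB Mul1=7  regs: r0:343,r1:Add1,r2:Mul2,r3:7
  c17: -  regs: r0:343,r1:Add1,r2:Mul2,r3:7

STATUS = TAG Mul2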